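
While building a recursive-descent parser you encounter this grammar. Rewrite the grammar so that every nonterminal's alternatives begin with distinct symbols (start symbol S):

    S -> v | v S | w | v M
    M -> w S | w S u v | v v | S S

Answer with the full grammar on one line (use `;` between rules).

S has alternatives sharing prefix 'v': factor to S → v S' with S' → ε | S | M.
M has alternatives sharing prefix 'w S': factor to M → w S M' with M' → ε | u v.

S -> w | v S'; M -> v v | S S | w S M'; S' -> eps | S | M; M' -> eps | u v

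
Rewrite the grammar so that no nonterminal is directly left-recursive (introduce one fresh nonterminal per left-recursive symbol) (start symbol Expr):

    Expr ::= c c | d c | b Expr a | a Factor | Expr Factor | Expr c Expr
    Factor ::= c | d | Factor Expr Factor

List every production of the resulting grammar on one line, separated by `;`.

Expr ::= c c Expr1 | d c Expr1 | b Expr a Expr1 | a Factor Expr1; Factor ::= c Factor1 | d Factor1; Expr1 ::= Factor Expr1 | c Expr Expr1 | ε; Factor1 ::= Expr Factor Factor1 | ε

Left recursion appears on Expr, Factor.
For Expr: α = {Factor, c Expr}, β = {c c, d c, b Expr a, a Factor}. Rewrite as Expr → β Expr1 and Expr1 → α Expr1 | ε.
For Factor: α = {Expr Factor}, β = {c, d}. Rewrite as Factor → β Factor1 and Factor1 → α Factor1 | ε.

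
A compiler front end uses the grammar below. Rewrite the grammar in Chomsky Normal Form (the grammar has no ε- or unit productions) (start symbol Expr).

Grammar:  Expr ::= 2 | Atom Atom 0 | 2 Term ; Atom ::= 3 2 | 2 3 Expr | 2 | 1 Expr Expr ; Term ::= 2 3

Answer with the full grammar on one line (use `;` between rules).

Expr ::= 2 | Atom Y1 | X2 Term; Atom ::= X3 X2 | X2 Y2 | 2 | X4 Y3; Term ::= X2 X3; X1 ::= 0; X2 ::= 2; X3 ::= 3; X4 ::= 1; Y1 ::= Atom X1; Y2 ::= X3 Expr; Y3 ::= Expr Expr

Introduce a nonterminal for each terminal appearing in a rule of length ≥ 2: X1 → 0, X2 → 2, X3 → 3, X4 → 1.
Binarize each right-hand side of length ≥ 3 by chaining fresh nonterminals (Y1, Y2, …): affected rules were Expr → Atom Atom X1; Atom → X2 X3 Expr; Atom → X4 Expr Expr.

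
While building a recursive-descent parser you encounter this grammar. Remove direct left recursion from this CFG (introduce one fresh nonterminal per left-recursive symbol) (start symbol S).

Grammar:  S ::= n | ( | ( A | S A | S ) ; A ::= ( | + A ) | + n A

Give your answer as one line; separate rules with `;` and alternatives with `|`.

S ::= n S' | ( S' | ( A S'; A ::= ( | + A ) | + n A; S' ::= A S' | ) S' | ε

S is directly left-recursive.
For S: α = {A, )}, β = {n, (, ( A}. Rewrite as S → β S' and S' → α S' | ε.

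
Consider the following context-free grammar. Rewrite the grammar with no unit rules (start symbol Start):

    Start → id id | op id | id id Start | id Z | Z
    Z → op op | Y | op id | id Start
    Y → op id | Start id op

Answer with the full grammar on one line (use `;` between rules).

Start → op op | op id | id Start | id id | id id Start | id Z | Start id op; Z → op op | op id | id Start | Start id op; Y → op id | Start id op

Unit pairs: Start ⇒* {Y, Z}; Z ⇒* {Y}.
For each unit pair (A, B), copy every non-unit production of B to A, then drop all unit productions.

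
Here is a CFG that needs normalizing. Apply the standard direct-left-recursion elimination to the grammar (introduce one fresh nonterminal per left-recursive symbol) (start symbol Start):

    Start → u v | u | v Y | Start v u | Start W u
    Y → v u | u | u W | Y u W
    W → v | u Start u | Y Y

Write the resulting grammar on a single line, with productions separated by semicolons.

Start → u v Start1 | u Start1 | v Y Start1; Y → v u Y1 | u Y1 | u W Y1; W → v | u Start u | Y Y; Start1 → v u Start1 | W u Start1 | ε; Y1 → u W Y1 | ε

Start, Y are directly left-recursive.
For Start: α = {v u, W u}, β = {u v, u, v Y}. Rewrite as Start → β Start1 and Start1 → α Start1 | ε.
For Y: α = {u W}, β = {v u, u, u W}. Rewrite as Y → β Y1 and Y1 → α Y1 | ε.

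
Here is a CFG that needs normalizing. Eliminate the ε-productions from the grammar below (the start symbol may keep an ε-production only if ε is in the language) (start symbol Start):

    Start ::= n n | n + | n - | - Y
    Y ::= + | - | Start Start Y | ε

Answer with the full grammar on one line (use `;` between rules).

Nullable nonterminals: {Y}.
ε ∉ L(G), so no ε-production is kept.
Add the nullable-subset variants: Start → - Y gives - Y | -. Y → Start Start Y gives Start Start Y | Start Start.

Start ::= n n | n + | n - | - Y | -; Y ::= + | - | Start Start Y | Start Start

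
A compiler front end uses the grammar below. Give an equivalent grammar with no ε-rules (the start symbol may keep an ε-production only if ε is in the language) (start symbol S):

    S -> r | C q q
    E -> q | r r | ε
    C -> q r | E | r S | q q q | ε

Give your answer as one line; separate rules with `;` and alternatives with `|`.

The nullable symbols are {C, E}.
ε ∉ L(G), so no ε-production is kept.
Add the nullable-subset variants: S → C q q gives C q q | q q.

S -> r | C q q | q q; E -> q | r r; C -> q r | E | r S | q q q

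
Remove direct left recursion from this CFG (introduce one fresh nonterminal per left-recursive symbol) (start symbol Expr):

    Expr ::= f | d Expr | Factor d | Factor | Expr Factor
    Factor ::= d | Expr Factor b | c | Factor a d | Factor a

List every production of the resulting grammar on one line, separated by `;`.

Expr ::= f Expr1 | d Expr Expr1 | Factor d Expr1 | Factor Expr1; Factor ::= d Factor1 | Expr Factor b Factor1 | c Factor1; Expr1 ::= Factor Expr1 | ε; Factor1 ::= a d Factor1 | a Factor1 | ε

Left recursion appears on Expr, Factor.
For Expr: α = {Factor}, β = {f, d Expr, Factor d, Factor}. Rewrite as Expr → β Expr1 and Expr1 → α Expr1 | ε.
For Factor: α = {a d, a}, β = {d, Expr Factor b, c}. Rewrite as Factor → β Factor1 and Factor1 → α Factor1 | ε.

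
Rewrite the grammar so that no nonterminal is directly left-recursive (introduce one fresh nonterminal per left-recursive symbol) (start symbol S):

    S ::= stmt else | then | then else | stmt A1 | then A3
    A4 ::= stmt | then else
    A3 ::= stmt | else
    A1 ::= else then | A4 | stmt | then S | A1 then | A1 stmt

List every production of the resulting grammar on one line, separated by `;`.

S ::= stmt else | then | then else | stmt A1 | then A3; A4 ::= stmt | then else; A3 ::= stmt | else; A1 ::= else then A1' | A4 A1' | stmt A1' | then S A1'; A1' ::= then A1' | stmt A1' | ε

A1 is directly left-recursive.
For A1: α = {then, stmt}, β = {else then, A4, stmt, then S}. Rewrite as A1 → β A1' and A1' → α A1' | ε.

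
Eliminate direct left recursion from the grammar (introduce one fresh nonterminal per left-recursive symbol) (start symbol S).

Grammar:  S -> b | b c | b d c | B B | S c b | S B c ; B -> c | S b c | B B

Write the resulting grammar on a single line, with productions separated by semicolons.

Directly left-recursive nonterminals: S, B.
For S: α = {c b, B c}, β = {b, b c, b d c, B B}. Rewrite as S → β S' and S' → α S' | ε.
For B: α = {B}, β = {c, S b c}. Rewrite as B → β B' and B' → α B' | ε.

S -> b S' | b c S' | b d c S' | B B S'; B -> c B' | S b c B'; S' -> c b S' | B c S' | ε; B' -> B B' | ε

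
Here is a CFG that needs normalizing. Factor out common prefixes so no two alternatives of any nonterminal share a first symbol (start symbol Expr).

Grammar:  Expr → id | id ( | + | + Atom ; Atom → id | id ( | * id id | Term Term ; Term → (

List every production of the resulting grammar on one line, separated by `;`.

Expr → id Expr1 | + Expr2; Atom → * id id | Term Term | id Atom1; Term → (; Expr1 → eps | (; Expr2 → eps | Atom; Atom1 → eps | (

Expr has alternatives sharing prefix 'id': factor to Expr → id Expr1 with Expr1 → ε | (.
Expr has alternatives sharing prefix '+': factor to Expr → + Expr2 with Expr2 → ε | Atom.
Atom has alternatives sharing prefix 'id': factor to Atom → id Atom1 with Atom1 → ε | (.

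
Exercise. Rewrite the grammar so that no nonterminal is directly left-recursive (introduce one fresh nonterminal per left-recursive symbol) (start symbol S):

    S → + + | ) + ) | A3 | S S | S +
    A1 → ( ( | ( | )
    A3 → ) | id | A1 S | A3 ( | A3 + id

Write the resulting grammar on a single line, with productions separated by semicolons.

S → + + S' | ) + ) S' | A3 S'; A1 → ( ( | ( | ); A3 → ) A3' | id A3' | A1 S A3'; S' → S S' | + S' | ε; A3' → ( A3' | + id A3' | ε

S, A3 are directly left-recursive.
For S: α = {S, +}, β = {+ +, ) + ), A3}. Rewrite as S → β S' and S' → α S' | ε.
For A3: α = {(, + id}, β = {), id, A1 S}. Rewrite as A3 → β A3' and A3' → α A3' | ε.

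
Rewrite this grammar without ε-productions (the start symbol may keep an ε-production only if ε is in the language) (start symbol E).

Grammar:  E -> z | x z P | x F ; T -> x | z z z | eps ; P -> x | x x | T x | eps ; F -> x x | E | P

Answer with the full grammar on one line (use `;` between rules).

Nullable set = {F, P, T}.
ε ∉ L(G), so no ε-production is kept.
Expand every rule over subsets of its nullable positions: E → x z P gives x z P | x z. E → x F gives x F | x.

E -> z | x z P | x z | x F | x; T -> x | z z z; P -> x | x x | T x; F -> x x | E | P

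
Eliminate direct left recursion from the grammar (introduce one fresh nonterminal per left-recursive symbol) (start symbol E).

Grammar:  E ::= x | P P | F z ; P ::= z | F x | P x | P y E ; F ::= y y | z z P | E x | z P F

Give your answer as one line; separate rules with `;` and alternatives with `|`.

Left recursion appears on P.
For P: α = {x, y E}, β = {z, F x}. Rewrite as P → β P' and P' → α P' | ε.

E ::= x | P P | F z; P ::= z P' | F x P'; F ::= y y | z z P | E x | z P F; P' ::= x P' | y E P' | ε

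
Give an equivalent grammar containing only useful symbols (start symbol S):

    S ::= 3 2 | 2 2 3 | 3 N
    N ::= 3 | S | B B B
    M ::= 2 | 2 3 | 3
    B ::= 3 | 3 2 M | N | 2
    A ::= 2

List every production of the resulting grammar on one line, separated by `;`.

Generating nonterminals: {A, B, M, N, S}.
Reachable from S after that: {B, M, N, S}.
Removed useless symbols: {A} and every production mentioning them.

S ::= 3 2 | 2 2 3 | 3 N; N ::= 3 | S | B B B; M ::= 2 | 2 3 | 3; B ::= 3 | 3 2 M | N | 2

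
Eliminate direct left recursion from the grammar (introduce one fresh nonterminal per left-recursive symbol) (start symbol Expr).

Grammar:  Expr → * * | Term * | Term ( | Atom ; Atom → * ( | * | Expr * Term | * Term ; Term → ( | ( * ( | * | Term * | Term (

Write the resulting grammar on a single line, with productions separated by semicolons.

Directly left-recursive nonterminal: Term.
For Term: α = {*, (}, β = {(, ( * (, *}. Rewrite as Term → β Term1 and Term1 → α Term1 | ε.

Expr → * * | Term * | Term ( | Atom; Atom → * ( | * | Expr * Term | * Term; Term → ( Term1 | ( * ( Term1 | * Term1; Term1 → * Term1 | ( Term1 | ε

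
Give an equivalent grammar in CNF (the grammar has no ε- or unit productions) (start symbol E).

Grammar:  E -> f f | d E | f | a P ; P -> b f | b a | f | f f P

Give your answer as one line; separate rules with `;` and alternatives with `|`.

Introduce a nonterminal for each terminal appearing in a rule of length ≥ 2: X1 → f, X2 → d, X3 → a, X4 → b.
Binarize each right-hand side of length ≥ 3 by chaining fresh nonterminals (Y1, Y2, …): affected rules were P → X1 X1 P.

E -> X1 X1 | X2 E | f | X3 P; P -> X4 X1 | X4 X3 | f | X1 Y1; X1 -> f; X2 -> d; X3 -> a; X4 -> b; Y1 -> X1 P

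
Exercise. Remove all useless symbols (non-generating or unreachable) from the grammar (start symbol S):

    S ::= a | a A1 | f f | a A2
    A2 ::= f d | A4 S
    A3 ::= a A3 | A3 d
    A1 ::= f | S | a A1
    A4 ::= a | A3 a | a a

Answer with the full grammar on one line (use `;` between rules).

Generating nonterminals: {A1, A2, A4, S}.
Reachable from S after that: {A1, A2, A4, S}.
Removed useless symbols: {A3} and every production mentioning them.

S ::= a | a A1 | f f | a A2; A2 ::= f d | A4 S; A1 ::= f | S | a A1; A4 ::= a | a a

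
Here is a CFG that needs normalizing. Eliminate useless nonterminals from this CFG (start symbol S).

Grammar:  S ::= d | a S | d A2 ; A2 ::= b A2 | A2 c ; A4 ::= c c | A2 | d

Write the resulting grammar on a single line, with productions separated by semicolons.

S ::= d | a S

Generating nonterminals: {A4, S}.
Reachable from S after that: {S}.
Removed useless symbols: {A2, A4} and every production mentioning them.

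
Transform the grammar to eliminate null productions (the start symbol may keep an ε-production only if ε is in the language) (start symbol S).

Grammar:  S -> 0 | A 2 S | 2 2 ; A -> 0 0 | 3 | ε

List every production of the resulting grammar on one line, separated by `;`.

The nullable symbols are {A}.
ε ∉ L(G), so no ε-production is kept.
For each production, add variants omitting each subset of nullable occurrences: S → A 2 S gives A 2 S | 2 S.

S -> 0 | A 2 S | 2 S | 2 2; A -> 0 0 | 3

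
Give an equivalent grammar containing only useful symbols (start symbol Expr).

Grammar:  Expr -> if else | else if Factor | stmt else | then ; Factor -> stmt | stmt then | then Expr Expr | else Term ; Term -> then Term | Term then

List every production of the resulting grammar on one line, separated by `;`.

Generating nonterminals: {Expr, Factor}.
Reachable from Expr after that: {Expr, Factor}.
Removed useless symbols: {Term} and every production mentioning them.

Expr -> if else | else if Factor | stmt else | then; Factor -> stmt | stmt then | then Expr Expr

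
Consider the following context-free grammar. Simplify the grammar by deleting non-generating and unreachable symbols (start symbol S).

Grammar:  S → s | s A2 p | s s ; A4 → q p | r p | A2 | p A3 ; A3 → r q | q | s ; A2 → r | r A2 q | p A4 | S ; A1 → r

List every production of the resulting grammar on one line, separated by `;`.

S → s | s A2 p | s s; A4 → q p | r p | A2 | p A3; A3 → r q | q | s; A2 → r | r A2 q | p A4 | S

Generating nonterminals: {A1, A2, A3, A4, S}.
Reachable from S after that: {A2, A3, A4, S}.
Removed useless symbols: {A1} and every production mentioning them.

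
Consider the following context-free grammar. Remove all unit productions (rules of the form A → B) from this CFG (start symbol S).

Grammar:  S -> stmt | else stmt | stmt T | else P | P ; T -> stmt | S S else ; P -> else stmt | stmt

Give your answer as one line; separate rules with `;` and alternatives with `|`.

Unit pairs: S ⇒* {P}.
For every A with A ⇒* B via unit rules, add B's non-unit alternatives to A; then delete every rule of the form X → Y.

S -> stmt | else stmt | stmt T | else P; T -> stmt | S S else; P -> else stmt | stmt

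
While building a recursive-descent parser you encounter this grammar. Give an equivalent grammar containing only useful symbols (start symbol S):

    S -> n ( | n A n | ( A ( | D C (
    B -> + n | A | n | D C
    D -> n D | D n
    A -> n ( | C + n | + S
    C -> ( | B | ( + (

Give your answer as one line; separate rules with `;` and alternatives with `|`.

Generating nonterminals: {A, B, C, S}.
Reachable from S after that: {A, B, C, S}.
Removed useless symbols: {D} and every production mentioning them.

S -> n ( | n A n | ( A (; B -> + n | A | n; A -> n ( | C + n | + S; C -> ( | B | ( + (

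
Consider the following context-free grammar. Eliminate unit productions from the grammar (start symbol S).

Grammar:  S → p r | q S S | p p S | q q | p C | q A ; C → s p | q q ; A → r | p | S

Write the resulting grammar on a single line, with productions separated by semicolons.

S → p r | q S S | p p S | q q | p C | q A; C → s p | q q; A → p r | q S S | p p S | q q | p C | q A | r | p

Unit pairs: A ⇒* {S}.
For each unit pair (A, B), copy every non-unit production of B to A, then drop all unit productions.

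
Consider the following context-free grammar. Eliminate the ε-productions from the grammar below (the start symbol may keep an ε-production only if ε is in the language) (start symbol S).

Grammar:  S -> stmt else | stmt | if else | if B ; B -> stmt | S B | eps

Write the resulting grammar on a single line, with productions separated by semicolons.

S -> stmt else | stmt | if else | if B | if; B -> stmt | S B | S

The nullable symbols are {B}.
ε ∉ L(G), so no ε-production is kept.
Add the nullable-subset variants: S → if B gives if B | if. B → S B gives S B | S.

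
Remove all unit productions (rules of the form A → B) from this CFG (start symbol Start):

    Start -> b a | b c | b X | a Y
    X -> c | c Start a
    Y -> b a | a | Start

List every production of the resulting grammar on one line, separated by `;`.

Start -> b a | b c | b X | a Y; X -> c | c Start a; Y -> b a | b c | b X | a Y | a

Unit pairs: Y ⇒* {Start}.
Replace each nonterminal's rules with the union of the non-unit rules of every nonterminal it unit-derives.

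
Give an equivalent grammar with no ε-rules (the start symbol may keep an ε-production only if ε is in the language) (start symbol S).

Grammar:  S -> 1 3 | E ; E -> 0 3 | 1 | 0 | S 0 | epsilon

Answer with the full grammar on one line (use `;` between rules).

S -> 1 3 | E | ε; E -> 0 3 | 1 | 0 | S 0

Nullable set = {E, S}.
ε ∈ L(G) since S is nullable, so keep S → ε.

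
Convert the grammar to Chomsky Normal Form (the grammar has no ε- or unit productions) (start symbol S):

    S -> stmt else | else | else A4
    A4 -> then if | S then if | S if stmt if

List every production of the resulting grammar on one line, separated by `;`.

S -> X1 X2 | else | X2 A4; A4 -> X3 X4 | S Y1 | S Y2; X1 -> stmt; X2 -> else; X3 -> then; X4 -> if; Y1 -> X3 X4; Y2 -> X4 Y3; Y3 -> X1 X4

Introduce a nonterminal for each terminal appearing in a rule of length ≥ 2: X1 → stmt, X2 → else, X3 → then, X4 → if.
Binarize each right-hand side of length ≥ 3 by chaining fresh nonterminals (Y1, Y2, …): affected rules were A4 → S X3 X4; A4 → S X4 X1 X4.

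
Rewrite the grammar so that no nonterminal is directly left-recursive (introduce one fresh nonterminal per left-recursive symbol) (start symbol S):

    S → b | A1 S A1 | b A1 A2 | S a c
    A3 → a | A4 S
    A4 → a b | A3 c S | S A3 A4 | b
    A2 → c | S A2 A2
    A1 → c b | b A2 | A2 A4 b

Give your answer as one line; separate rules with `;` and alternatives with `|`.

S → b S' | A1 S A1 S' | b A1 A2 S'; A3 → a | A4 S; A4 → a b | A3 c S | S A3 A4 | b; A2 → c | S A2 A2; A1 → c b | b A2 | A2 A4 b; S' → a c S' | ε

S is directly left-recursive.
For S: α = {a c}, β = {b, A1 S A1, b A1 A2}. Rewrite as S → β S' and S' → α S' | ε.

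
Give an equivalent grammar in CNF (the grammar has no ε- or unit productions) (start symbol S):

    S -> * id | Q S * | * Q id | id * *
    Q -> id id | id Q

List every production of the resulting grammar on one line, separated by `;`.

Introduce a nonterminal for each terminal appearing in a rule of length ≥ 2: X1 → *, X2 → id.
Binarize each right-hand side of length ≥ 3 by chaining fresh nonterminals (Y1, Y2, …): affected rules were S → Q S X1; S → X1 Q X2; S → X2 X1 X1.

S -> X1 X2 | Q Y1 | X1 Y2 | X2 Y3; Q -> X2 X2 | X2 Q; X1 -> *; X2 -> id; Y1 -> S X1; Y2 -> Q X2; Y3 -> X1 X1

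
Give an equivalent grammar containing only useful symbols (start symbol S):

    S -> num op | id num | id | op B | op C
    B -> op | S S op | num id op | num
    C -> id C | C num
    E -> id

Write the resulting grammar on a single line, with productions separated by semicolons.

Generating nonterminals: {B, E, S}.
Reachable from S after that: {B, S}.
Removed useless symbols: {C, E} and every production mentioning them.

S -> num op | id num | id | op B; B -> op | S S op | num id op | num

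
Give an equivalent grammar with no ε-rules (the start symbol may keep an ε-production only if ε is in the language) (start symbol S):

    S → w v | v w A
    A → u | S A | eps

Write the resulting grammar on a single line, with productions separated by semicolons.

Nullable nonterminals: {A}.
ε ∉ L(G), so no ε-production is kept.
For each production, add variants omitting each subset of nullable occurrences: S → v w A gives v w A | v w. A → S A gives S A | S.

S → w v | v w A | v w; A → u | S A | S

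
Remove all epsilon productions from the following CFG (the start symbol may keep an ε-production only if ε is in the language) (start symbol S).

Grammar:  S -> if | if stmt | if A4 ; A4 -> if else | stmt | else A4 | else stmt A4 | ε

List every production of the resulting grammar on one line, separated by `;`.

The nullable symbols are {A4}.
ε ∉ L(G), so no ε-production is kept.
Expand every rule over subsets of its nullable positions: A4 → else A4 gives else A4 | else. A4 → else stmt A4 gives else stmt A4 | else stmt.

S -> if | if stmt | if A4; A4 -> if else | stmt | else A4 | else | else stmt A4 | else stmt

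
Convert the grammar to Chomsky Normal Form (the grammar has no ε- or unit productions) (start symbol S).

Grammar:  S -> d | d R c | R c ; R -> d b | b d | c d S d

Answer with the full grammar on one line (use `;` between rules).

S -> d | X1 Y1 | R X2; R -> X1 X3 | X3 X1 | X2 Y2; X1 -> d; X2 -> c; X3 -> b; Y1 -> R X2; Y2 -> X1 Y3; Y3 -> S X1

Introduce a nonterminal for each terminal appearing in a rule of length ≥ 2: X1 → d, X2 → c, X3 → b.
Binarize each right-hand side of length ≥ 3 by chaining fresh nonterminals (Y1, Y2, …): affected rules were S → X1 R X2; R → X2 X1 S X1.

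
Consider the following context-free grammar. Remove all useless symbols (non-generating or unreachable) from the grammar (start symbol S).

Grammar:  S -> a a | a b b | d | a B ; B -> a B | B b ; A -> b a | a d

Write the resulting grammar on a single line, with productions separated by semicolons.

S -> a a | a b b | d

Generating nonterminals: {A, S}.
Reachable from S after that: {S}.
Removed useless symbols: {A, B} and every production mentioning them.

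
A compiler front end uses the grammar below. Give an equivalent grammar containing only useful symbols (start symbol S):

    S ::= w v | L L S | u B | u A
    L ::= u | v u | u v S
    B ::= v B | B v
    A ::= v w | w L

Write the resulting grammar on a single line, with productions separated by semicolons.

S ::= w v | L L S | u A; L ::= u | v u | u v S; A ::= v w | w L

Generating nonterminals: {A, L, S}.
Reachable from S after that: {A, L, S}.
Removed useless symbols: {B} and every production mentioning them.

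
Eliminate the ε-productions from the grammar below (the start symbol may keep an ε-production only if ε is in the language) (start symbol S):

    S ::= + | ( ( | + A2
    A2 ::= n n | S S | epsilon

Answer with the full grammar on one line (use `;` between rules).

S ::= + | ( ( | + A2; A2 ::= n n | S S

The nullable symbols are {A2}.
ε ∉ L(G), so no ε-production is kept.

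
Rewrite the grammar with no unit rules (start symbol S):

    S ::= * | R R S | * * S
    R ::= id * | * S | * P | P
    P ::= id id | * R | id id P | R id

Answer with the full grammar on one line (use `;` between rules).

Unit pairs: R ⇒* {P}.
For each unit pair (A, B), copy every non-unit production of B to A, then drop all unit productions.

S ::= * | R R S | * * S; R ::= id id | * R | id id P | R id | id * | * S | * P; P ::= id id | * R | id id P | R id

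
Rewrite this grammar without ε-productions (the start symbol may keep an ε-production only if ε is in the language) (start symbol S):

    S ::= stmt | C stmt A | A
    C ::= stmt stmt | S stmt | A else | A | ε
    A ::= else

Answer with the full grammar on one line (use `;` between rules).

Nullable nonterminals: {C}.
ε ∉ L(G), so no ε-production is kept.
Expand every rule over subsets of its nullable positions: S → C stmt A gives C stmt A | stmt A.

S ::= stmt | C stmt A | stmt A | A; C ::= stmt stmt | S stmt | A else | A; A ::= else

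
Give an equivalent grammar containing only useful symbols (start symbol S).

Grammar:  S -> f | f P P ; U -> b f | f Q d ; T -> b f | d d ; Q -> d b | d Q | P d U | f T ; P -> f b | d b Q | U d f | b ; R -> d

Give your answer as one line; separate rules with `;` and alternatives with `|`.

S -> f | f P P; U -> b f | f Q d; T -> b f | d d; Q -> d b | d Q | P d U | f T; P -> f b | d b Q | U d f | b

Generating nonterminals: {P, Q, R, S, T, U}.
Reachable from S after that: {P, Q, S, T, U}.
Removed useless symbols: {R} and every production mentioning them.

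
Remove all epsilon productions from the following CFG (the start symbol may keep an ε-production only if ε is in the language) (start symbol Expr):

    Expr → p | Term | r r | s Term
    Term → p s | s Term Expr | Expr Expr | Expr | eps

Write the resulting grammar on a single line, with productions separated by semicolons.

Nullable nonterminals: {Expr, Term}.
ε ∈ L(G) since Expr is nullable, so keep Expr → ε.
Add the nullable-subset variants: Expr → s Term gives s Term | s. Term → s Term Expr gives s Term Expr | s Term | s Expr | s. Term → Expr Expr gives Expr Expr | Expr.

Expr → p | Term | r r | s Term | s | eps; Term → p s | s Term Expr | s Term | s Expr | s | Expr Expr | Expr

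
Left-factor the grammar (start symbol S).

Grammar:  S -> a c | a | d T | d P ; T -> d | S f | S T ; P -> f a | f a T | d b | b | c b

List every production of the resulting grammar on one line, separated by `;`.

S has alternatives sharing prefix 'a': factor to S → a S' with S' → c | ε.
S has alternatives sharing prefix 'd': factor to S → d S'' with S'' → T | P.
T has alternatives sharing prefix 'S': factor to T → S T' with T' → f | T.
P has alternatives sharing prefix 'f a': factor to P → f a P' with P' → ε | T.

S -> a S' | d S''; T -> d | S T'; P -> d b | b | c b | f a P'; S' -> c | ε; S'' -> T | P; T' -> f | T; P' -> ε | T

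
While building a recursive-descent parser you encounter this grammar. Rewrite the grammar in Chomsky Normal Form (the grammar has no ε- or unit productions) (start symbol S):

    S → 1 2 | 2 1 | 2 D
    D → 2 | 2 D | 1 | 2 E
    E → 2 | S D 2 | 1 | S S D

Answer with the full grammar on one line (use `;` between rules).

Introduce a nonterminal for each terminal appearing in a rule of length ≥ 2: X1 → 1, X2 → 2.
Binarize each right-hand side of length ≥ 3 by chaining fresh nonterminals (Y1, Y2, …): affected rules were E → S D X2; E → S S D.

S → X1 X2 | X2 X1 | X2 D; D → 2 | X2 D | 1 | X2 E; E → 2 | S Y1 | 1 | S Y2; X1 → 1; X2 → 2; Y1 → D X2; Y2 → S D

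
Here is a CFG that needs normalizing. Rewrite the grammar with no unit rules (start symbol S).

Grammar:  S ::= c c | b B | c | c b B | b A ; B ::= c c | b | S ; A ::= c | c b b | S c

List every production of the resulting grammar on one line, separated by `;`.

S ::= c c | b B | c | c b B | b A; B ::= c c | b | b B | c | c b B | b A; A ::= c | c b b | S c

Unit pairs: B ⇒* {S}.
Replace each nonterminal's rules with the union of the non-unit rules of every nonterminal it unit-derives.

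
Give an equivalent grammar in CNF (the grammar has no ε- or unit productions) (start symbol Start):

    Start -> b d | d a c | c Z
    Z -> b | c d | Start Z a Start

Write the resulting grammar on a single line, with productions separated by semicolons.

Start -> X1 X2 | X2 Y1 | X4 Z; Z -> b | X4 X2 | Start Y2; X1 -> b; X2 -> d; X3 -> a; X4 -> c; Y1 -> X3 X4; Y2 -> Z Y3; Y3 -> X3 Start

Introduce a nonterminal for each terminal appearing in a rule of length ≥ 2: X1 → b, X2 → d, X3 → a, X4 → c.
Binarize each right-hand side of length ≥ 3 by chaining fresh nonterminals (Y1, Y2, …): affected rules were Start → X2 X3 X4; Z → Start Z X3 Start.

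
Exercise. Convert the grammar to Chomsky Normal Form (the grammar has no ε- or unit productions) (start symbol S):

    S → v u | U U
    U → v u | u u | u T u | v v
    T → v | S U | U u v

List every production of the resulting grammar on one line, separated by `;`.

S → X1 X2 | U U; U → X1 X2 | X2 X2 | X2 Y1 | X1 X1; T → v | S U | U Y2; X1 → v; X2 → u; Y1 → T X2; Y2 → X2 X1

Introduce a nonterminal for each terminal appearing in a rule of length ≥ 2: X1 → v, X2 → u.
Binarize each right-hand side of length ≥ 3 by chaining fresh nonterminals (Y1, Y2, …): affected rules were U → X2 T X2; T → U X2 X1.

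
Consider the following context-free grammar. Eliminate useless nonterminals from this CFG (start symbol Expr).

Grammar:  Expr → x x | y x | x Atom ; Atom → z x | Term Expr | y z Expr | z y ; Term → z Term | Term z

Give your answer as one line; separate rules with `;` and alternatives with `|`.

Generating nonterminals: {Atom, Expr}.
Reachable from Expr after that: {Atom, Expr}.
Removed useless symbols: {Term} and every production mentioning them.

Expr → x x | y x | x Atom; Atom → z x | y z Expr | z y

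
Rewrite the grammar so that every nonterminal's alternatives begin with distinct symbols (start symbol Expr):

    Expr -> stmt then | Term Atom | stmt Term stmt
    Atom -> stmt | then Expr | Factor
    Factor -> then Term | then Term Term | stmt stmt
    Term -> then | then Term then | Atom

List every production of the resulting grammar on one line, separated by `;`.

Expr has alternatives sharing prefix 'stmt': factor to Expr → stmt Expr1 with Expr1 → then | Term stmt.
Factor has alternatives sharing prefix 'then Term': factor to Factor → then Term Factor1 with Factor1 → ε | Term.
Term has alternatives sharing prefix 'then': factor to Term → then Term1 with Term1 → ε | Term then.

Expr -> Term Atom | stmt Expr1; Atom -> stmt | then Expr | Factor; Factor -> stmt stmt | then Term Factor1; Term -> Atom | then Term1; Expr1 -> then | Term stmt; Factor1 -> ε | Term; Term1 -> ε | Term then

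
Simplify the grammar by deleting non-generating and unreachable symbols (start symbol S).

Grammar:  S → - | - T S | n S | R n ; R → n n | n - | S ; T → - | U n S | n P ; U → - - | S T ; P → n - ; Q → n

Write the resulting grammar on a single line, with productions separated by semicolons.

S → - | - T S | n S | R n; R → n n | n - | S; T → - | U n S | n P; U → - - | S T; P → n -

Generating nonterminals: {P, Q, R, S, T, U}.
Reachable from S after that: {P, R, S, T, U}.
Removed useless symbols: {Q} and every production mentioning them.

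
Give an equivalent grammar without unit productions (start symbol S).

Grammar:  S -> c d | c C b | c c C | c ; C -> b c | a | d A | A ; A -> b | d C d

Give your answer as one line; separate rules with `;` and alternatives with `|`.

Unit pairs: C ⇒* {A}.
For each unit pair (A, B), copy every non-unit production of B to A, then drop all unit productions.

S -> c d | c C b | c c C | c; C -> b c | a | d A | b | d C d; A -> b | d C d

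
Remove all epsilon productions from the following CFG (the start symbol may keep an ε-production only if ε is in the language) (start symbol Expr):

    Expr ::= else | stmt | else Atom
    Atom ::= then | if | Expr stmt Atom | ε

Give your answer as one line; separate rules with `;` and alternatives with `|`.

Expr ::= else | stmt | else Atom; Atom ::= then | if | Expr stmt Atom | Expr stmt

Nullable set = {Atom}.
ε ∉ L(G), so no ε-production is kept.
Expand every rule over subsets of its nullable positions: Atom → Expr stmt Atom gives Expr stmt Atom | Expr stmt.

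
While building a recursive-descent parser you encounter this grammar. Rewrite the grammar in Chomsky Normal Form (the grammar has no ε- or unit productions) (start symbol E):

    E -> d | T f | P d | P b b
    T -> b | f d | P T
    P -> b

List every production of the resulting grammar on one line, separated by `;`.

E -> d | T X1 | P X2 | P Y1; T -> b | X1 X2 | P T; P -> b; X1 -> f; X2 -> d; X3 -> b; Y1 -> X3 X3

Introduce a nonterminal for each terminal appearing in a rule of length ≥ 2: X1 → f, X2 → d, X3 → b.
Binarize each right-hand side of length ≥ 3 by chaining fresh nonterminals (Y1, Y2, …): affected rules were E → P X3 X3.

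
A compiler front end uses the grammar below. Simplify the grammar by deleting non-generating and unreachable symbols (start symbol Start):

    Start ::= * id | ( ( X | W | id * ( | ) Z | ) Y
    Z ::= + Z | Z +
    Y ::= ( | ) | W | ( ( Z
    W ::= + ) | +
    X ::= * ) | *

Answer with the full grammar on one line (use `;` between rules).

Start ::= * id | ( ( X | W | id * ( | ) Y; Y ::= ( | ) | W; W ::= + ) | +; X ::= * ) | *

Generating nonterminals: {Start, W, X, Y}.
Reachable from Start after that: {Start, W, X, Y}.
Removed useless symbols: {Z} and every production mentioning them.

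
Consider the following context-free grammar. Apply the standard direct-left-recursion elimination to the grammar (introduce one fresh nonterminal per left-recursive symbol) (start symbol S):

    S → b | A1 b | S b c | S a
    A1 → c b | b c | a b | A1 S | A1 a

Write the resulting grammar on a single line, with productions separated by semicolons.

S → b S' | A1 b S'; A1 → c b A1' | b c A1' | a b A1'; S' → b c S' | a S' | ε; A1' → S A1' | a A1' | ε

Left recursion appears on S, A1.
For S: α = {b c, a}, β = {b, A1 b}. Rewrite as S → β S' and S' → α S' | ε.
For A1: α = {S, a}, β = {c b, b c, a b}. Rewrite as A1 → β A1' and A1' → α A1' | ε.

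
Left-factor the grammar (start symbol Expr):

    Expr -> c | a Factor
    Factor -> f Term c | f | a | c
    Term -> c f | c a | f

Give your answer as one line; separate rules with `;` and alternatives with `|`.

Expr -> c | a Factor; Factor -> a | c | f Factor1; Term -> f | c Term1; Factor1 -> Term c | eps; Term1 -> f | a

Factor has alternatives sharing prefix 'f': factor to Factor → f Factor1 with Factor1 → Term c | ε.
Term has alternatives sharing prefix 'c': factor to Term → c Term1 with Term1 → f | a.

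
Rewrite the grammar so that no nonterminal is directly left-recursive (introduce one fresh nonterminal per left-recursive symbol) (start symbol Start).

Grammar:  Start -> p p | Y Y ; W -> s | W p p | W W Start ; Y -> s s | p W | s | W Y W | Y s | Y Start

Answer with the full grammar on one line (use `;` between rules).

Start -> p p | Y Y; W -> s W1; Y -> s s Y1 | p W Y1 | s Y1 | W Y W Y1; W1 -> p p W1 | W Start W1 | ε; Y1 -> s Y1 | Start Y1 | ε

Directly left-recursive nonterminals: W, Y.
For W: α = {p p, W Start}, β = {s}. Rewrite as W → β W1 and W1 → α W1 | ε.
For Y: α = {s, Start}, β = {s s, p W, s, W Y W}. Rewrite as Y → β Y1 and Y1 → α Y1 | ε.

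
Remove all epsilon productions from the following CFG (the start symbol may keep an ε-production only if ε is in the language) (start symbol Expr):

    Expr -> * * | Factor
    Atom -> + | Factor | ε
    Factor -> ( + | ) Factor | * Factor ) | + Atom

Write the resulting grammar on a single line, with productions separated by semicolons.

Nullable nonterminals: {Atom}.
ε ∉ L(G), so no ε-production is kept.
Expand every rule over subsets of its nullable positions: Factor → + Atom gives + Atom | +.

Expr -> * * | Factor; Atom -> + | Factor; Factor -> ( + | ) Factor | * Factor ) | + Atom | +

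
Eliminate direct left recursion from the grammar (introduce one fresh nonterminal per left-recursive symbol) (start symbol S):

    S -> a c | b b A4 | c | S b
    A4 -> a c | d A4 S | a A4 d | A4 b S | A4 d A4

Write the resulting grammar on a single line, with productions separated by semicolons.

S -> a c S' | b b A4 S' | c S'; A4 -> a c A4' | d A4 S A4' | a A4 d A4'; S' -> b S' | ε; A4' -> b S A4' | d A4 A4' | ε

S, A4 are directly left-recursive.
For S: α = {b}, β = {a c, b b A4, c}. Rewrite as S → β S' and S' → α S' | ε.
For A4: α = {b S, d A4}, β = {a c, d A4 S, a A4 d}. Rewrite as A4 → β A4' and A4' → α A4' | ε.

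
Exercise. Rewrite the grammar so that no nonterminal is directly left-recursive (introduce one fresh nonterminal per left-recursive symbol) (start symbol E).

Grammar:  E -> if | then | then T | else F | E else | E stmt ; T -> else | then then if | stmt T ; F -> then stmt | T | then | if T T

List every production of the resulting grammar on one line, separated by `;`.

Left recursion appears on E.
For E: α = {else, stmt}, β = {if, then, then T, else F}. Rewrite as E → β E' and E' → α E' | ε.

E -> if E' | then E' | then T E' | else F E'; T -> else | then then if | stmt T; F -> then stmt | T | then | if T T; E' -> else E' | stmt E' | ε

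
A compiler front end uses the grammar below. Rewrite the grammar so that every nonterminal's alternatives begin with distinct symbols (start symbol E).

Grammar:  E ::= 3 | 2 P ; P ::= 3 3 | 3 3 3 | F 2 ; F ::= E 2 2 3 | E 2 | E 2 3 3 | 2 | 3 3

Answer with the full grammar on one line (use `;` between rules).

P has alternatives sharing prefix '3 3': factor to P → 3 3 P' with P' → ε | 3.
F has alternatives sharing prefix 'E 2': factor to F → E 2 F' with F' → 2 3 | ε | 3 3.

E ::= 3 | 2 P; P ::= F 2 | 3 3 P'; F ::= 2 | 3 3 | E 2 F'; P' ::= ε | 3; F' ::= 2 3 | ε | 3 3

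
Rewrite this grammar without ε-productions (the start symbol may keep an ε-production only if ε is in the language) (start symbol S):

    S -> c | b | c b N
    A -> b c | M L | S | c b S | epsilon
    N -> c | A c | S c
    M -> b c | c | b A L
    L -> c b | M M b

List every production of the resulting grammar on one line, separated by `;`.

Nullable nonterminals: {A}.
ε ∉ L(G), so no ε-production is kept.
Add the nullable-subset variants: M → b A L gives b A L | b L.

S -> c | b | c b N; A -> b c | M L | S | c b S; N -> c | A c | S c; M -> b c | c | b A L | b L; L -> c b | M M b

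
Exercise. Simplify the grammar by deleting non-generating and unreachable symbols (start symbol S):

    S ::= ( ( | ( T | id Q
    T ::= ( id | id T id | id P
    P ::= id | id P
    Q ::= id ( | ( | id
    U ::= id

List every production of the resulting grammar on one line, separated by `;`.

Generating nonterminals: {P, Q, S, T, U}.
Reachable from S after that: {P, Q, S, T}.
Removed useless symbols: {U} and every production mentioning them.

S ::= ( ( | ( T | id Q; T ::= ( id | id T id | id P; P ::= id | id P; Q ::= id ( | ( | id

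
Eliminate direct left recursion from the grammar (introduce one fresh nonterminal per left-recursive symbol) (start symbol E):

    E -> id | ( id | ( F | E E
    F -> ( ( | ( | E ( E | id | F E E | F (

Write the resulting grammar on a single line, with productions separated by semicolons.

Left recursion appears on E, F.
For E: α = {E}, β = {id, ( id, ( F}. Rewrite as E → β E' and E' → α E' | ε.
For F: α = {E E, (}, β = {( (, (, E ( E, id}. Rewrite as F → β F' and F' → α F' | ε.

E -> id E' | ( id E' | ( F E'; F -> ( ( F' | ( F' | E ( E F' | id F'; E' -> E E' | ε; F' -> E E F' | ( F' | ε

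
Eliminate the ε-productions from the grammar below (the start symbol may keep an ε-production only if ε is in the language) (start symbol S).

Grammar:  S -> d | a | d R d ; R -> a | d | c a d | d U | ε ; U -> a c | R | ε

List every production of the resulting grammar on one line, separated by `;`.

Nullable set = {R, U}.
ε ∉ L(G), so no ε-production is kept.
For each production, add variants omitting each subset of nullable occurrences: S → d R d gives d R d | d d.

S -> d | a | d R d | d d; R -> a | d | c a d | d U; U -> a c | R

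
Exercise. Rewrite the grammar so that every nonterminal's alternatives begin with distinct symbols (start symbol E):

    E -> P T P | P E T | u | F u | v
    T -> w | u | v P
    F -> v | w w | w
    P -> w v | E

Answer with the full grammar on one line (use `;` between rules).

E -> u | F u | v | P E'; T -> w | u | v P; F -> v | w F'; P -> w v | E; E' -> T P | E T; F' -> w | ε

E has alternatives sharing prefix 'P': factor to E → P E' with E' → T P | E T.
F has alternatives sharing prefix 'w': factor to F → w F' with F' → w | ε.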